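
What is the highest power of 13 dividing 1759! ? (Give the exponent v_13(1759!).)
v_13(1759!) = 145

Legendre's formula: v_p(n!) = Σ_{k ≥ 1} ⌊n / p^k⌋. For p = 13, n = 1759, the terms are:
  ⌊1759/13^1⌋ = ⌊1759/13⌋ = 135
  ⌊1759/13^2⌋ = ⌊1759/169⌋ = 10
(the next term ⌊1759/13^3⌋ = 0, terminating the sum). Summing: v_13(1759!) = 135 + 10 = 145.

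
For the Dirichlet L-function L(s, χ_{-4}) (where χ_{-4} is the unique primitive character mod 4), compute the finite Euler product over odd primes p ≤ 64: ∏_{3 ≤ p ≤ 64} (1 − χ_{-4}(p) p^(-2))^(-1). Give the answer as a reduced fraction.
∏ = 41649646786025278187758845901/45453901250007819878400000000

The odd primes p ≤ 64 are [3, 5, 7, 11, 13, 17, 19, 23, 29, 31, 37, 41, 43, 47, 53, 59, 61]. For each, χ(p) = 1 if p ≡ 1 mod 4, χ(p) = −1 if p ≡ 3 mod 4. Taking (1 − χ(p)/p^2)^(-1) = p^2/(p^2 − χ(p)): (1 − (-1)/3^2)^(-1) · (1 − (1)/5^2)^(-1) · (1 − (-1)/7^2)^(-1) · (1 − (-1)/11^2)^(-1) · (1 − (1)/13^2)^(-1) · (1 − (1)/17^2)^(-1) · (1 − (-1)/19^2)^(-1) · (1 − (-1)/23^2)^(-1) · (1 − (1)/29^2)^(-1) · (1 − (-1)/31^2)^(-1) · (1 − (1)/37^2)^(-1) · (1 − (1)/41^2)^(-1) · (1 − (-1)/43^2)^(-1) · (1 − (-1)/47^2)^(-1) · (1 − (1)/53^2)^(-1) · (1 − (-1)/59^2)^(-1) · (1 − (1)/61^2)^(-1) = 41649646786025278187758845901/45453901250007819878400000000.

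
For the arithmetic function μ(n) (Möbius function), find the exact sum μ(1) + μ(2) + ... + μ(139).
Σ_{n ≤ 139} μ(n) = -4

Compute μ(n) for each 1 ≤ n ≤ 139: μ(1) = 1, μ(2) = -1, μ(3) = -1, μ(4) = 0, μ(5) = -1, μ(6) = 1, μ(7) = -1, μ(8) = 0, μ(9) = 0, μ(10) = 1, μ(11) = -1, μ(12) = 0, μ(13) = -1, μ(14) = 1, μ(15) = 1, μ(16) = 0, μ(17) = -1, μ(18) = 0, μ(19) = -1, μ(20) = 0, μ(21) = 1, μ(22) = 1, μ(23) = -1, μ(24) = 0, μ(25) = 0, μ(26) = 1, μ(27) = 0, μ(28) = 0, μ(29) = -1, μ(30) = -1, μ(31) = -1, μ(32) = 0, μ(33) = 1, μ(34) = 1, μ(35) = 1, μ(36) = 0, μ(37) = -1, μ(38) = 1, μ(39) = 1, μ(40) = 0, μ(41) = -1, μ(42) = -1, μ(43) = -1, μ(44) = 0, μ(45) = 0, μ(46) = 1, μ(47) = -1, μ(48) = 0, μ(49) = 0, μ(50) = 0, μ(51) = 1, μ(52) = 0, μ(53) = -1, μ(54) = 0, μ(55) = 1, μ(56) = 0, μ(57) = 1, μ(58) = 1, μ(59) = -1, μ(60) = 0, μ(61) = -1, μ(62) = 1, μ(63) = 0, μ(64) = 0, μ(65) = 1, μ(66) = -1, μ(67) = -1, μ(68) = 0, μ(69) = 1, μ(70) = -1, μ(71) = -1, μ(72) = 0, μ(73) = -1, μ(74) = 1, μ(75) = 0, μ(76) = 0, μ(77) = 1, μ(78) = -1, μ(79) = -1, μ(80) = 0, μ(81) = 0, μ(82) = 1, μ(83) = -1, μ(84) = 0, μ(85) = 1, μ(86) = 1, μ(87) = 1, μ(88) = 0, μ(89) = -1, μ(90) = 0, μ(91) = 1, μ(92) = 0, μ(93) = 1, μ(94) = 1, μ(95) = 1, μ(96) = 0, μ(97) = -1, μ(98) = 0, μ(99) = 0, μ(100) = 0, μ(101) = -1, μ(102) = -1, μ(103) = -1, μ(104) = 0, μ(105) = -1, μ(106) = 1, μ(107) = -1, μ(108) = 0, μ(109) = -1, μ(110) = -1, μ(111) = 1, μ(112) = 0, μ(113) = -1, μ(114) = -1, μ(115) = 1, μ(116) = 0, μ(117) = 0, μ(118) = 1, μ(119) = 1, μ(120) = 0, μ(121) = 0, μ(122) = 1, μ(123) = 1, μ(124) = 0, μ(125) = 0, μ(126) = 0, μ(127) = -1, μ(128) = 0, μ(129) = 1, μ(130) = -1, μ(131) = -1, μ(132) = 0, μ(133) = 1, μ(134) = 1, μ(135) = 0, μ(136) = 0, μ(137) = -1, μ(138) = -1, μ(139) = -1. Summing all 139 values: -4. (Mertens function M(x) = Σ_{n ≤ x} μ(n); on average M(x) should be small (PNT ⟺ M(x) = o(x)).)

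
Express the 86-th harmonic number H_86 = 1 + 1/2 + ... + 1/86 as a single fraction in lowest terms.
H_86 = 3698356445237207772956045432953649519/734184632222154704090370027645633600

Direct summation: H_86 = 1 + 1/2 + ... + 1/86. The least common denominator is lcm(1, ..., 86) = 8076030954443701744994070304101969600; over this denominator the numerator is 8076030954443701744994070304101969600 + 4038015477221850872497035152050984800 + 2692010318147900581664690101367323200 + 2019007738610925436248517576025492400 + 1615206190888740348998814060820393920 + 1346005159073950290832345050683661600 + 1153718707777671677856295757728852800 + 1009503869305462718124258788012746200 + 897336772715966860554896700455774400 + 807603095444370174499407030410196960 + 734184632222154704090370027645633600 + 673002579536975145416172525341830800 + 621233150341823211153390023392459200 + 576859353888835838928147878864426400 + 538402063629580116332938020273464640 + 504751934652731359062129394006373100 + 475060644379041279117298253182468800 + 448668386357983430277448350227887200 + 425054260760194828683898437057998400 + 403801547722185087249703515205098480 + 384572902592557225952098585909617600 + 367092316111077352045185013822816800 + 351131780627987032391046534960955200 + 336501289768487572708086262670915400 + 323041238177748069799762812164078784 + 310616575170911605576695011696229600 + 299112257571988953518298900151924800 + 288429676944417919464073939432213200 + 278483826015300060172209320831102400 + 269201031814790058166469010136732320 + 260517127562700056290131300132321600 + 252375967326365679531064697003186550 + 244728210740718234696790009215211200 + 237530322189520639558649126591234400 + 230743741555534335571259151545770560 + 224334193178991715138724175113943600 + 218271106876856803918758656867620800 + 212527130380097414341949218528999200 + 207077716780607737051130007797486400 + 201900773861092543624851757602549240 + 196976364742529310853513909856145600 + 192286451296278612976049292954808800 + 187814673359155854534745821025627200 + 183546158055538676022592506911408400 + 179467354543193372110979340091154880 + 175565890313993516195523267480477600 + 171830445839227696702001495831956800 + 168250644884243786354043131335457700 + 164816958253953096836613679675550400 + 161520619088874034899881406082039392 + 158353548126347093039099417727489600 + 155308287585455802788347505848114800 + 152377942536673617830076798190603200 + 149556128785994476759149450075962400 + 146836926444430940818074005529126720 + 144214838472208959732036969716106600 + 141684753586731609561299479019332800 + 139241913007650030086104660415551200 + 136881880583791554999899496679694400 + 134600515907395029083234505068366160 + 132393950072847569590066726296753600 + 130258563781350028145065650066160800 + 128190967530852408650699528636539200 + 126187983663182839765532348501593275 + 124246630068364642230678004678491840 + 122364105370359117348395004607605600 + 120537775439458234999911497076148800 + 118765161094760319779324563295617200 + 117043926875995677463682178320318400 + 115371870777767167785629575772885280 + 113746914851319742887240426818337600 + 112167096589495857569362087556971800 + 110630561019776736232795483617835200 + 109135553438428401959379328433810400 + 107680412725916023266587604054692928 + 106263565190048707170974609264499600 + 104883518888879243441481432520804800 + 103538858390303868525565003898743200 + 102228239929667110696127472203822400 + 100950386930546271812425878801274620 + 99704085857329651172766300050641600 + 98488182371264655426756954928072800 + 97301577764381948734868316916891200 + 96143225648139306488024646477404400 + 95012128875808255823459650636493760 + 93907336679577927267372910512813600 = 40681920897609285502516499762490144709, so H_86 = 40681920897609285502516499762490144709/8076030954443701744994070304101969600; reducing by gcd(40681920897609285502516499762490144709, 8076030954443701744994070304101969600) = 11 gives 3698356445237207772956045432953649519/734184632222154704090370027645633600 ≈ 5.03737. (The PNT-adjacent estimate ln(86) + γ ≈ 5.03156 matches within O(1/n).)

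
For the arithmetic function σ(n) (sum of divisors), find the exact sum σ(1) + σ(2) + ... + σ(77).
Σ_{n ≤ 77} σ(n) = 4880

Compute σ(n) for each 1 ≤ n ≤ 77: σ(1) = 1, σ(2) = 3, σ(3) = 4, σ(4) = 7, σ(5) = 6, σ(6) = 12, σ(7) = 8, σ(8) = 15, σ(9) = 13, σ(10) = 18, σ(11) = 12, σ(12) = 28, σ(13) = 14, σ(14) = 24, σ(15) = 24, σ(16) = 31, σ(17) = 18, σ(18) = 39, σ(19) = 20, σ(20) = 42, σ(21) = 32, σ(22) = 36, σ(23) = 24, σ(24) = 60, σ(25) = 31, σ(26) = 42, σ(27) = 40, σ(28) = 56, σ(29) = 30, σ(30) = 72, σ(31) = 32, σ(32) = 63, σ(33) = 48, σ(34) = 54, σ(35) = 48, σ(36) = 91, σ(37) = 38, σ(38) = 60, σ(39) = 56, σ(40) = 90, σ(41) = 42, σ(42) = 96, σ(43) = 44, σ(44) = 84, σ(45) = 78, σ(46) = 72, σ(47) = 48, σ(48) = 124, σ(49) = 57, σ(50) = 93, σ(51) = 72, σ(52) = 98, σ(53) = 54, σ(54) = 120, σ(55) = 72, σ(56) = 120, σ(57) = 80, σ(58) = 90, σ(59) = 60, σ(60) = 168, σ(61) = 62, σ(62) = 96, σ(63) = 104, σ(64) = 127, σ(65) = 84, σ(66) = 144, σ(67) = 68, σ(68) = 126, σ(69) = 96, σ(70) = 144, σ(71) = 72, σ(72) = 195, σ(73) = 74, σ(74) = 114, σ(75) = 124, σ(76) = 140, σ(77) = 96. Summing all 77 values: 4880. (Average order: Σ_{n ≤ x} σ(n) ~ (π²/12) x². For x = 77, (π²/12)·77² ≈ 4876.41.)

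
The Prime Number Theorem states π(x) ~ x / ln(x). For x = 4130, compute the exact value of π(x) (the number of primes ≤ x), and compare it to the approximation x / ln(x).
π(4130) = 568;  x/ln(x) ≈ 496.03;  relative error ≈ 12.67%.

Directly count primes up to 4130: π(4130) = 568. The PNT approximation gives 4130/ln(4130) ≈ 4130/8.32603 ≈ 496.03. Relative error (π(x) − x/ln(x)) / π(x) ≈ 12.67%; the approximation is known to undercount slightly (Li(x) is a better estimate).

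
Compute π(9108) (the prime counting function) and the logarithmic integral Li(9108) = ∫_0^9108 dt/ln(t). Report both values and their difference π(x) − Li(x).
π(9108) = 1129;  Li(9108) ≈ 1148.80;  π(x) − Li(x) ≈ -19.80.

Direct count of primes ≤ 9108 gives π(9108) = 1129. Numerical evaluation of the logarithmic integral gives Li(9108) ≈ 1148.80. The difference π(x) − Li(x) ≈ -19.80 is typically negative for small/moderate x (Li(x) overestimates), though Littlewood's theorem shows this sign changes infinitely often.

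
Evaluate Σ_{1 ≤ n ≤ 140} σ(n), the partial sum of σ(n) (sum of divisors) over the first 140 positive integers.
Σ_{n ≤ 140} σ(n) = 16207

Compute σ(n) for each 1 ≤ n ≤ 140: σ(1) = 1, σ(2) = 3, σ(3) = 4, σ(4) = 7, σ(5) = 6, σ(6) = 12, σ(7) = 8, σ(8) = 15, σ(9) = 13, σ(10) = 18, σ(11) = 12, σ(12) = 28, σ(13) = 14, σ(14) = 24, σ(15) = 24, σ(16) = 31, σ(17) = 18, σ(18) = 39, σ(19) = 20, σ(20) = 42, σ(21) = 32, σ(22) = 36, σ(23) = 24, σ(24) = 60, σ(25) = 31, σ(26) = 42, σ(27) = 40, σ(28) = 56, σ(29) = 30, σ(30) = 72, σ(31) = 32, σ(32) = 63, σ(33) = 48, σ(34) = 54, σ(35) = 48, σ(36) = 91, σ(37) = 38, σ(38) = 60, σ(39) = 56, σ(40) = 90, σ(41) = 42, σ(42) = 96, σ(43) = 44, σ(44) = 84, σ(45) = 78, σ(46) = 72, σ(47) = 48, σ(48) = 124, σ(49) = 57, σ(50) = 93, σ(51) = 72, σ(52) = 98, σ(53) = 54, σ(54) = 120, σ(55) = 72, σ(56) = 120, σ(57) = 80, σ(58) = 90, σ(59) = 60, σ(60) = 168, σ(61) = 62, σ(62) = 96, σ(63) = 104, σ(64) = 127, σ(65) = 84, σ(66) = 144, σ(67) = 68, σ(68) = 126, σ(69) = 96, σ(70) = 144, σ(71) = 72, σ(72) = 195, σ(73) = 74, σ(74) = 114, σ(75) = 124, σ(76) = 140, σ(77) = 96, σ(78) = 168, σ(79) = 80, σ(80) = 186, σ(81) = 121, σ(82) = 126, σ(83) = 84, σ(84) = 224, σ(85) = 108, σ(86) = 132, σ(87) = 120, σ(88) = 180, σ(89) = 90, σ(90) = 234, σ(91) = 112, σ(92) = 168, σ(93) = 128, σ(94) = 144, σ(95) = 120, σ(96) = 252, σ(97) = 98, σ(98) = 171, σ(99) = 156, σ(100) = 217, σ(101) = 102, σ(102) = 216, σ(103) = 104, σ(104) = 210, σ(105) = 192, σ(106) = 162, σ(107) = 108, σ(108) = 280, σ(109) = 110, σ(110) = 216, σ(111) = 152, σ(112) = 248, σ(113) = 114, σ(114) = 240, σ(115) = 144, σ(116) = 210, σ(117) = 182, σ(118) = 180, σ(119) = 144, σ(120) = 360, σ(121) = 133, σ(122) = 186, σ(123) = 168, σ(124) = 224, σ(125) = 156, σ(126) = 312, σ(127) = 128, σ(128) = 255, σ(129) = 176, σ(130) = 252, σ(131) = 132, σ(132) = 336, σ(133) = 160, σ(134) = 204, σ(135) = 240, σ(136) = 270, σ(137) = 138, σ(138) = 288, σ(139) = 140, σ(140) = 336. Summing all 140 values: 16207. (Average order: Σ_{n ≤ x} σ(n) ~ (π²/12) x². For x = 140, (π²/12)·140² ≈ 16120.35.)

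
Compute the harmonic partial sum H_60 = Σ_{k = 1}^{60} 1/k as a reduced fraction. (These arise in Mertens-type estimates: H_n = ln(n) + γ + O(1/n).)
H_60 = 15117092380124150817026911/3230237388259077233637600

Direct summation: H_60 = 1 + 1/2 + ... + 1/60. The least common denominator is lcm(1, ..., 60) = 9690712164777231700912800; over this denominator the numerator is 9690712164777231700912800 + 4845356082388615850456400 + 3230237388259077233637600 + 2422678041194307925228200 + 1938142432955446340182560 + 1615118694129538616818800 + 1384387452111033100130400 + 1211339020597153962614100 + 1076745796086359077879200 + 969071216477723170091280 + 880973833161566518264800 + 807559347064769308409400 + 745439397290556284685600 + 692193726055516550065200 + 646047477651815446727520 + 605669510298576981307050 + 570041892045719511818400 + 538372898043179538939600 + 510037482356696405311200 + 484535608238861585045640 + 461462484037011033376800 + 440486916580783259132400 + 421335311512053552213600 + 403779673532384654204700 + 387628486591089268036512 + 372719698645278142342800 + 358915265362119692626400 + 346096863027758275032600 + 334162488440594196583200 + 323023738825907723363760 + 312603618218620377448800 + 302834755149288490653525 + 293657944387188839421600 + 285020946022859755909200 + 276877490422206620026080 + 269186449021589769469800 + 261911139588573829754400 + 255018741178348202655600 + 248479799096852094895200 + 242267804119430792522820 + 236358833287249553680800 + 230731242018505516688400 + 225365399180865853509600 + 220243458290391629566200 + 215349159217271815575840 + 210667655756026776106800 + 206185365208026206402400 + 201889836766192327102350 + 197769636015861871447200 + 193814243295544634018256 + 190013964015239837272800 + 186359849322639071171400 + 182843625750513805677600 + 179457632681059846313200 + 176194766632313303652960 + 173048431513879137516300 + 170012494118898801770400 + 167081244220297098291600 + 164249358725037825439200 + 161511869412953861681880 = 45351277140372452451080733, so H_60 = 45351277140372452451080733/9690712164777231700912800; reducing by gcd(45351277140372452451080733, 9690712164777231700912800) = 3 gives 15117092380124150817026911/3230237388259077233637600 ≈ 4.67987. (The PNT-adjacent estimate ln(60) + γ ≈ 4.67156 matches within O(1/n).)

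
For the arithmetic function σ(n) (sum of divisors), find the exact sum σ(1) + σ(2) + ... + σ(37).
Σ_{n ≤ 37} σ(n) = 1136

Compute σ(n) for each 1 ≤ n ≤ 37: σ(1) = 1, σ(2) = 3, σ(3) = 4, σ(4) = 7, σ(5) = 6, σ(6) = 12, σ(7) = 8, σ(8) = 15, σ(9) = 13, σ(10) = 18, σ(11) = 12, σ(12) = 28, σ(13) = 14, σ(14) = 24, σ(15) = 24, σ(16) = 31, σ(17) = 18, σ(18) = 39, σ(19) = 20, σ(20) = 42, σ(21) = 32, σ(22) = 36, σ(23) = 24, σ(24) = 60, σ(25) = 31, σ(26) = 42, σ(27) = 40, σ(28) = 56, σ(29) = 30, σ(30) = 72, σ(31) = 32, σ(32) = 63, σ(33) = 48, σ(34) = 54, σ(35) = 48, σ(36) = 91, σ(37) = 38. Summing all 37 values: 1136. (Average order: Σ_{n ≤ x} σ(n) ~ (π²/12) x². For x = 37, (π²/12)·37² ≈ 1125.96.)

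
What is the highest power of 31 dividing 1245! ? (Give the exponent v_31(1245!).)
v_31(1245!) = 41

Legendre's formula: v_p(n!) = Σ_{k ≥ 1} ⌊n / p^k⌋. For p = 31, n = 1245, the terms are:
  ⌊1245/31^1⌋ = ⌊1245/31⌋ = 40
  ⌊1245/31^2⌋ = ⌊1245/961⌋ = 1
(the next term ⌊1245/31^3⌋ = 0, terminating the sum). Summing: v_31(1245!) = 40 + 1 = 41.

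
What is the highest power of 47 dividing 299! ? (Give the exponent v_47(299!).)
v_47(299!) = 6

Legendre's formula: v_p(n!) = Σ_{k ≥ 1} ⌊n / p^k⌋. For p = 47, n = 299, the terms are:
  ⌊299/47^1⌋ = ⌊299/47⌋ = 6
(the next term ⌊299/47^2⌋ = 0, terminating the sum). Summing: v_47(299!) = 6 = 6.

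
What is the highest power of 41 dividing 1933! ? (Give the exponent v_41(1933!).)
v_41(1933!) = 48

Legendre's formula: v_p(n!) = Σ_{k ≥ 1} ⌊n / p^k⌋. For p = 41, n = 1933, the terms are:
  ⌊1933/41^1⌋ = ⌊1933/41⌋ = 47
  ⌊1933/41^2⌋ = ⌊1933/1681⌋ = 1
(the next term ⌊1933/41^3⌋ = 0, terminating the sum). Summing: v_41(1933!) = 47 + 1 = 48.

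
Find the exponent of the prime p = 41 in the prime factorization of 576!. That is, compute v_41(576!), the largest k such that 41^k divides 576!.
v_41(576!) = 14

Legendre's formula: v_p(n!) = Σ_{k ≥ 1} ⌊n / p^k⌋. For p = 41, n = 576, the terms are:
  ⌊576/41^1⌋ = ⌊576/41⌋ = 14
(the next term ⌊576/41^2⌋ = 0, terminating the sum). Summing: v_41(576!) = 14 = 14.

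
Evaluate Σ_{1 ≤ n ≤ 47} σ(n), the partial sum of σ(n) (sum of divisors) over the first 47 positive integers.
Σ_{n ≤ 47} σ(n) = 1806

Compute σ(n) for each 1 ≤ n ≤ 47: σ(1) = 1, σ(2) = 3, σ(3) = 4, σ(4) = 7, σ(5) = 6, σ(6) = 12, σ(7) = 8, σ(8) = 15, σ(9) = 13, σ(10) = 18, σ(11) = 12, σ(12) = 28, σ(13) = 14, σ(14) = 24, σ(15) = 24, σ(16) = 31, σ(17) = 18, σ(18) = 39, σ(19) = 20, σ(20) = 42, σ(21) = 32, σ(22) = 36, σ(23) = 24, σ(24) = 60, σ(25) = 31, σ(26) = 42, σ(27) = 40, σ(28) = 56, σ(29) = 30, σ(30) = 72, σ(31) = 32, σ(32) = 63, σ(33) = 48, σ(34) = 54, σ(35) = 48, σ(36) = 91, σ(37) = 38, σ(38) = 60, σ(39) = 56, σ(40) = 90, σ(41) = 42, σ(42) = 96, σ(43) = 44, σ(44) = 84, σ(45) = 78, σ(46) = 72, σ(47) = 48. Summing all 47 values: 1806. (Average order: Σ_{n ≤ x} σ(n) ~ (π²/12) x². For x = 47, (π²/12)·47² ≈ 1816.83.)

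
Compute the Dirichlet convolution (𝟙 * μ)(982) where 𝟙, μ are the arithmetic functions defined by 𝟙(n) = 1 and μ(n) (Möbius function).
(𝟙 * μ)(982) = 0

Divisors of 982: [1, 2, 491, 982]. For each d | 982:
  d = 1: 𝟙(1) · μ(982/1) = 1 · 1 = 1
  d = 2: 𝟙(2) · μ(982/2) = 1 · -1 = -1
  d = 491: 𝟙(491) · μ(982/491) = 1 · -1 = -1
  d = 982: 𝟙(982) · μ(982/982) = 1 · 1 = 1
Summing: (𝟙 * μ)(982) = 1 + -1 + -1 + 1 = 0.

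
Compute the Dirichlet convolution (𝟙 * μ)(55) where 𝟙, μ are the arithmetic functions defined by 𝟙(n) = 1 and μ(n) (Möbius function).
(𝟙 * μ)(55) = 0

Divisors of 55: [1, 5, 11, 55]. For each d | 55:
  d = 1: 𝟙(1) · μ(55/1) = 1 · 1 = 1
  d = 5: 𝟙(5) · μ(55/5) = 1 · -1 = -1
  d = 11: 𝟙(11) · μ(55/11) = 1 · -1 = -1
  d = 55: 𝟙(55) · μ(55/55) = 1 · 1 = 1
Summing: (𝟙 * μ)(55) = 1 + -1 + -1 + 1 = 0.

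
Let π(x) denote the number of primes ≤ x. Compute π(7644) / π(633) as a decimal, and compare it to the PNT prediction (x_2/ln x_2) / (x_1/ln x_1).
π(7644)/π(633) = 970/115 ≈ 8.4348;  PNT prediction ≈ 8.7114.

π(633) = 115 and π(7644) = 970, so π(7644)/π(633) ≈ 8.4348. The PNT-predicted ratio is (7644/ln(7644)) / (633/ln(633)) ≈ 8.7114. The two agree to within a few percent, as expected.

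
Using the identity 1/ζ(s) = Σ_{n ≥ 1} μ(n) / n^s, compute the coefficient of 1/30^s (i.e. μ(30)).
μ(30) = -1

Factor n = 30 = 2 · 3 · 5. μ(n) = 0 if any exponent ≥ 2 (not squarefree); otherwise μ(n) = (−1)^{ω(n)} where ω(n) is the number of distinct prime factors. Applying: μ(30) = -1.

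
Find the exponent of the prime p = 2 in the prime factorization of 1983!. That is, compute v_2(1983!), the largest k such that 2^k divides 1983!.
v_2(1983!) = 1973

Legendre's formula: v_p(n!) = Σ_{k ≥ 1} ⌊n / p^k⌋. For p = 2, n = 1983, the terms are:
  ⌊1983/2^1⌋ = ⌊1983/2⌋ = 991
  ⌊1983/2^2⌋ = ⌊1983/4⌋ = 495
  ⌊1983/2^3⌋ = ⌊1983/8⌋ = 247
  ⌊1983/2^4⌋ = ⌊1983/16⌋ = 123
  ⌊1983/2^5⌋ = ⌊1983/32⌋ = 61
  ⌊1983/2^6⌋ = ⌊1983/64⌋ = 30
  ⌊1983/2^7⌋ = ⌊1983/128⌋ = 15
  ⌊1983/2^8⌋ = ⌊1983/256⌋ = 7
  ⌊1983/2^9⌋ = ⌊1983/512⌋ = 3
  ⌊1983/2^10⌋ = ⌊1983/1024⌋ = 1
(the next term ⌊1983/2^11⌋ = 0, terminating the sum). Summing: v_2(1983!) = 991 + 495 + 247 + 123 + 61 + 30 + 15 + 7 + 3 + 1 = 1973.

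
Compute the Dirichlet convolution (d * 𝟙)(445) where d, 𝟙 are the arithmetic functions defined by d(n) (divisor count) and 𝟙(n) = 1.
(d * 𝟙)(445) = 9

Divisors of 445: [1, 5, 89, 445]. For each d | 445:
  d = 1: d(1) · 𝟙(445/1) = 1 · 1 = 1
  d = 5: d(5) · 𝟙(445/5) = 2 · 1 = 2
  d = 89: d(89) · 𝟙(445/89) = 2 · 1 = 2
  d = 445: d(445) · 𝟙(445/445) = 4 · 1 = 4
Summing: (d * 𝟙)(445) = 1 + 2 + 2 + 4 = 9.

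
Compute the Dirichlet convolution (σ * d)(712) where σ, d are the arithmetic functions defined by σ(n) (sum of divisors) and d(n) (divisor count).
(σ * d)(712) = 3864

Divisors of 712: [1, 2, 4, 8, 89, 178, 356, 712]. For each d | 712:
  d = 1: σ(1) · d(712/1) = 1 · 8 = 8
  d = 2: σ(2) · d(712/2) = 3 · 6 = 18
  d = 4: σ(4) · d(712/4) = 7 · 4 = 28
  d = 8: σ(8) · d(712/8) = 15 · 2 = 30
  d = 89: σ(89) · d(712/89) = 90 · 4 = 360
  d = 178: σ(178) · d(712/178) = 270 · 3 = 810
  d = 356: σ(356) · d(712/356) = 630 · 2 = 1260
  d = 712: σ(712) · d(712/712) = 1350 · 1 = 1350
Summing: (σ * d)(712) = 8 + 18 + 28 + 30 + 360 + 810 + 1260 + 1350 = 3864.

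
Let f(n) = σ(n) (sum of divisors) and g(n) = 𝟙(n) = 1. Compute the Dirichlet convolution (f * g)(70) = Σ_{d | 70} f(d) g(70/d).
(σ * 𝟙)(70) = 252

Divisors of 70: [1, 2, 5, 7, 10, 14, 35, 70]. For each d | 70:
  d = 1: σ(1) · 𝟙(70/1) = 1 · 1 = 1
  d = 2: σ(2) · 𝟙(70/2) = 3 · 1 = 3
  d = 5: σ(5) · 𝟙(70/5) = 6 · 1 = 6
  d = 7: σ(7) · 𝟙(70/7) = 8 · 1 = 8
  d = 10: σ(10) · 𝟙(70/10) = 18 · 1 = 18
  d = 14: σ(14) · 𝟙(70/14) = 24 · 1 = 24
  d = 35: σ(35) · 𝟙(70/35) = 48 · 1 = 48
  d = 70: σ(70) · 𝟙(70/70) = 144 · 1 = 144
Summing: (σ * 𝟙)(70) = 1 + 3 + 6 + 8 + 18 + 24 + 48 + 144 = 252.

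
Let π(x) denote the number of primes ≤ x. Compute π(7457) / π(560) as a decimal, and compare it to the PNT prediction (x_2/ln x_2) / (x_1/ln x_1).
π(7457)/π(560) = 944/102 ≈ 9.2549;  PNT prediction ≈ 9.4498.

π(560) = 102 and π(7457) = 944, so π(7457)/π(560) ≈ 9.2549. The PNT-predicted ratio is (7457/ln(7457)) / (560/ln(560)) ≈ 9.4498. The two agree to within a few percent, as expected.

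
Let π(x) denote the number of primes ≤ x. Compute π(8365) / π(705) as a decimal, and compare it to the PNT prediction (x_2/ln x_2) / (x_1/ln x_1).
π(8365)/π(705) = 1047/126 ≈ 8.3095;  PNT prediction ≈ 8.6156.

π(705) = 126 and π(8365) = 1047, so π(8365)/π(705) ≈ 8.3095. The PNT-predicted ratio is (8365/ln(8365)) / (705/ln(705)) ≈ 8.6156. The two agree to within a few percent, as expected.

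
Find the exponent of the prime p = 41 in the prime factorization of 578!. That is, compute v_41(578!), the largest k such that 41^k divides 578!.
v_41(578!) = 14

Legendre's formula: v_p(n!) = Σ_{k ≥ 1} ⌊n / p^k⌋. For p = 41, n = 578, the terms are:
  ⌊578/41^1⌋ = ⌊578/41⌋ = 14
(the next term ⌊578/41^2⌋ = 0, terminating the sum). Summing: v_41(578!) = 14 = 14.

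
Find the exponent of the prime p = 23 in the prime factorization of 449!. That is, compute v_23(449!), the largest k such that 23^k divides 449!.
v_23(449!) = 19

Legendre's formula: v_p(n!) = Σ_{k ≥ 1} ⌊n / p^k⌋. For p = 23, n = 449, the terms are:
  ⌊449/23^1⌋ = ⌊449/23⌋ = 19
(the next term ⌊449/23^2⌋ = 0, terminating the sum). Summing: v_23(449!) = 19 = 19.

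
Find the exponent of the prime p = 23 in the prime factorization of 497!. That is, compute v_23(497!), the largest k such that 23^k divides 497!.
v_23(497!) = 21

Legendre's formula: v_p(n!) = Σ_{k ≥ 1} ⌊n / p^k⌋. For p = 23, n = 497, the terms are:
  ⌊497/23^1⌋ = ⌊497/23⌋ = 21
(the next term ⌊497/23^2⌋ = 0, terminating the sum). Summing: v_23(497!) = 21 = 21.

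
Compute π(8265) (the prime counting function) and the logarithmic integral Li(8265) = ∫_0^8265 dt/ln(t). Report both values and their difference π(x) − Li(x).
π(8265) = 1036;  Li(8265) ≈ 1055.85;  π(x) − Li(x) ≈ -19.85.

Direct count of primes ≤ 8265 gives π(8265) = 1036. Numerical evaluation of the logarithmic integral gives Li(8265) ≈ 1055.85. The difference π(x) − Li(x) ≈ -19.85 is typically negative for small/moderate x (Li(x) overestimates), though Littlewood's theorem shows this sign changes infinitely often.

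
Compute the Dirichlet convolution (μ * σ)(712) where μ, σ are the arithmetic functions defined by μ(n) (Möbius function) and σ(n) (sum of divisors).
(μ * σ)(712) = 712

Divisors of 712: [1, 2, 4, 8, 89, 178, 356, 712]. For each d | 712:
  d = 1: μ(1) · σ(712/1) = 1 · 1350 = 1350
  d = 2: μ(2) · σ(712/2) = -1 · 630 = -630
  d = 4: μ(4) · σ(712/4) = 0 · 270 = 0
  d = 8: μ(8) · σ(712/8) = 0 · 90 = 0
  d = 89: μ(89) · σ(712/89) = -1 · 15 = -15
  d = 178: μ(178) · σ(712/178) = 1 · 7 = 7
  d = 356: μ(356) · σ(712/356) = 0 · 3 = 0
  d = 712: μ(712) · σ(712/712) = 0 · 1 = 0
Summing: (μ * σ)(712) = 1350 + -630 + 0 + 0 + -15 + 7 + 0 + 0 = 712.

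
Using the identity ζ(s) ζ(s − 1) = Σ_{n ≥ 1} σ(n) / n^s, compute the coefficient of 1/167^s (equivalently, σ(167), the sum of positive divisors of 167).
σ(167) = 168

In the product (Σ m^0/m^s)(Σ k / k^s) = Σ (Σ_{d | n} d) / n^s, the coefficient of 1/n^s is σ(n) = Σ_{d | n} d. For n = 167, divisors are [1, 167]; summing: σ(167) = 168.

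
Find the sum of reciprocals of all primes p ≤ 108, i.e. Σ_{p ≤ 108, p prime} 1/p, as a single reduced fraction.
Σ 1/p = 4701017770207212913287900722730772880277689/2566376117594999414479597815340071648394470

π(108) = 28, so the primes ≤ 108 are [2, 3, 5, 7, 11, 13, 17, 19, 23, 29, 31, 37, 41, 43, 47, 53, 59, 61, 67, 71, 73, 79, 83, 89, 97, 101, 103, 107]. Summing 1/p over these primes: 4701017770207212913287900722730772880277689/2566376117594999414479597815340071648394470 ≈ 1.8318. Mertens estimate ln ln(108) + 0.2615 ≈ 1.8053.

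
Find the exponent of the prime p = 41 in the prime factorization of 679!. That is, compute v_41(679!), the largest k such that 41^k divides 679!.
v_41(679!) = 16

Legendre's formula: v_p(n!) = Σ_{k ≥ 1} ⌊n / p^k⌋. For p = 41, n = 679, the terms are:
  ⌊679/41^1⌋ = ⌊679/41⌋ = 16
(the next term ⌊679/41^2⌋ = 0, terminating the sum). Summing: v_41(679!) = 16 = 16.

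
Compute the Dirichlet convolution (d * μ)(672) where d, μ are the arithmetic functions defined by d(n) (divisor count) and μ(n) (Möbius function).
(d * μ)(672) = 1

Divisors of 672: [1, 2, 3, 4, 6, 7, 8, 12, 14, 16, 21, 24, 28, 32, 42, 48, 56, 84, 96, 112, 168, 224, 336, 672]. For each d | 672:
  d = 1: d(1) · μ(672/1) = 1 · 0 = 0
  d = 2: d(2) · μ(672/2) = 2 · 0 = 0
  d = 3: d(3) · μ(672/3) = 2 · 0 = 0
  d = 4: d(4) · μ(672/4) = 3 · 0 = 0
  d = 6: d(6) · μ(672/6) = 4 · 0 = 0
  d = 7: d(7) · μ(672/7) = 2 · 0 = 0
  d = 8: d(8) · μ(672/8) = 4 · 0 = 0
  d = 12: d(12) · μ(672/12) = 6 · 0 = 0
  d = 14: d(14) · μ(672/14) = 4 · 0 = 0
  d = 16: d(16) · μ(672/16) = 5 · -1 = -5
  d = 21: d(21) · μ(672/21) = 4 · 0 = 0
  d = 24: d(24) · μ(672/24) = 8 · 0 = 0
  d = 28: d(28) · μ(672/28) = 6 · 0 = 0
  d = 32: d(32) · μ(672/32) = 6 · 1 = 6
  d = 42: d(42) · μ(672/42) = 8 · 0 = 0
  d = 48: d(48) · μ(672/48) = 10 · 1 = 10
  d = 56: d(56) · μ(672/56) = 8 · 0 = 0
  d = 84: d(84) · μ(672/84) = 12 · 0 = 0
  d = 96: d(96) · μ(672/96) = 12 · -1 = -12
  d = 112: d(112) · μ(672/112) = 10 · 1 = 10
  d = 168: d(168) · μ(672/168) = 16 · 0 = 0
  d = 224: d(224) · μ(672/224) = 12 · -1 = -12
  d = 336: d(336) · μ(672/336) = 20 · -1 = -20
  d = 672: d(672) · μ(672/672) = 24 · 1 = 24
Summing: (d * μ)(672) = 0 + 0 + 0 + 0 + 0 + 0 + 0 + 0 + 0 + -5 + 0 + 0 + 0 + 6 + 0 + 10 + 0 + 0 + -12 + 10 + 0 + -12 + -20 + 24 = 1.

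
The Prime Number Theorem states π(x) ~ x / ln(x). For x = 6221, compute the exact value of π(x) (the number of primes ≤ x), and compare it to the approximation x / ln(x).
π(6221) = 810;  x/ln(x) ≈ 712.14;  relative error ≈ 12.08%.

Directly count primes up to 6221: π(6221) = 810. The PNT approximation gives 6221/ln(6221) ≈ 6221/8.73569 ≈ 712.14. Relative error (π(x) − x/ln(x)) / π(x) ≈ 12.08%; the approximation is known to undercount slightly (Li(x) is a better estimate).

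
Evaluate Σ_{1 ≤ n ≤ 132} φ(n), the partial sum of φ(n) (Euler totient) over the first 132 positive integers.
Σ_{n ≤ 132} φ(n) = 5324

Compute φ(n) for each 1 ≤ n ≤ 132: φ(1) = 1, φ(2) = 1, φ(3) = 2, φ(4) = 2, φ(5) = 4, φ(6) = 2, φ(7) = 6, φ(8) = 4, φ(9) = 6, φ(10) = 4, φ(11) = 10, φ(12) = 4, φ(13) = 12, φ(14) = 6, φ(15) = 8, φ(16) = 8, φ(17) = 16, φ(18) = 6, φ(19) = 18, φ(20) = 8, φ(21) = 12, φ(22) = 10, φ(23) = 22, φ(24) = 8, φ(25) = 20, φ(26) = 12, φ(27) = 18, φ(28) = 12, φ(29) = 28, φ(30) = 8, φ(31) = 30, φ(32) = 16, φ(33) = 20, φ(34) = 16, φ(35) = 24, φ(36) = 12, φ(37) = 36, φ(38) = 18, φ(39) = 24, φ(40) = 16, φ(41) = 40, φ(42) = 12, φ(43) = 42, φ(44) = 20, φ(45) = 24, φ(46) = 22, φ(47) = 46, φ(48) = 16, φ(49) = 42, φ(50) = 20, φ(51) = 32, φ(52) = 24, φ(53) = 52, φ(54) = 18, φ(55) = 40, φ(56) = 24, φ(57) = 36, φ(58) = 28, φ(59) = 58, φ(60) = 16, φ(61) = 60, φ(62) = 30, φ(63) = 36, φ(64) = 32, φ(65) = 48, φ(66) = 20, φ(67) = 66, φ(68) = 32, φ(69) = 44, φ(70) = 24, φ(71) = 70, φ(72) = 24, φ(73) = 72, φ(74) = 36, φ(75) = 40, φ(76) = 36, φ(77) = 60, φ(78) = 24, φ(79) = 78, φ(80) = 32, φ(81) = 54, φ(82) = 40, φ(83) = 82, φ(84) = 24, φ(85) = 64, φ(86) = 42, φ(87) = 56, φ(88) = 40, φ(89) = 88, φ(90) = 24, φ(91) = 72, φ(92) = 44, φ(93) = 60, φ(94) = 46, φ(95) = 72, φ(96) = 32, φ(97) = 96, φ(98) = 42, φ(99) = 60, φ(100) = 40, φ(101) = 100, φ(102) = 32, φ(103) = 102, φ(104) = 48, φ(105) = 48, φ(106) = 52, φ(107) = 106, φ(108) = 36, φ(109) = 108, φ(110) = 40, φ(111) = 72, φ(112) = 48, φ(113) = 112, φ(114) = 36, φ(115) = 88, φ(116) = 56, φ(117) = 72, φ(118) = 58, φ(119) = 96, φ(120) = 32, φ(121) = 110, φ(122) = 60, φ(123) = 80, φ(124) = 60, φ(125) = 100, φ(126) = 36, φ(127) = 126, φ(128) = 64, φ(129) = 84, φ(130) = 48, φ(131) = 130, φ(132) = 40. Summing all 132 values: 5324. (Average order: Σ_{n ≤ x} φ(n) ~ (3/π²) x². For x = 132, (3/π²)·132² ≈ 5296.26.)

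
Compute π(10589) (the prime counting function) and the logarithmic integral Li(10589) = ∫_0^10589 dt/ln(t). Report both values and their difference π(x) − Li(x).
π(10589) = 1291;  Li(10589) ≈ 1309.89;  π(x) − Li(x) ≈ -18.89.

Direct count of primes ≤ 10589 gives π(10589) = 1291. Numerical evaluation of the logarithmic integral gives Li(10589) ≈ 1309.89. The difference π(x) − Li(x) ≈ -18.89 is typically negative for small/moderate x (Li(x) overestimates), though Littlewood's theorem shows this sign changes infinitely often.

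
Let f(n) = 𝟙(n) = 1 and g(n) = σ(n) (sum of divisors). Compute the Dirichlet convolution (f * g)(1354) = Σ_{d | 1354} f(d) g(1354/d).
(𝟙 * σ)(1354) = 2716

Divisors of 1354: [1, 2, 677, 1354]. For each d | 1354:
  d = 1: 𝟙(1) · σ(1354/1) = 1 · 2034 = 2034
  d = 2: 𝟙(2) · σ(1354/2) = 1 · 678 = 678
  d = 677: 𝟙(677) · σ(1354/677) = 1 · 3 = 3
  d = 1354: 𝟙(1354) · σ(1354/1354) = 1 · 1 = 1
Summing: (𝟙 * σ)(1354) = 2034 + 678 + 3 + 1 = 2716.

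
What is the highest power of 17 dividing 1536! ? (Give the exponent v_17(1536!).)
v_17(1536!) = 95

Legendre's formula: v_p(n!) = Σ_{k ≥ 1} ⌊n / p^k⌋. For p = 17, n = 1536, the terms are:
  ⌊1536/17^1⌋ = ⌊1536/17⌋ = 90
  ⌊1536/17^2⌋ = ⌊1536/289⌋ = 5
(the next term ⌊1536/17^3⌋ = 0, terminating the sum). Summing: v_17(1536!) = 90 + 5 = 95.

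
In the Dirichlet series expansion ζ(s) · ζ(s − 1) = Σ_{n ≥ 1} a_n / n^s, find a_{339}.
σ(339) = 456

In the product (Σ m^0/m^s)(Σ k / k^s) = Σ (Σ_{d | n} d) / n^s, the coefficient of 1/n^s is σ(n) = Σ_{d | n} d. For n = 339, divisors are [1, 3, 113, 339]; summing: σ(339) = 456.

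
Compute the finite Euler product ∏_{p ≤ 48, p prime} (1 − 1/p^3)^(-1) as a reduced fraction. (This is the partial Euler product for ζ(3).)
∏ = 1417934272824755236225375034446860319/1179638474528270622029363943840940032

The primes p ≤ 48 are [2, 3, 5, 7, 11, 13, 17, 19, 23, 29, 31, 37, 41, 43, 47]. For each prime, (1 − 1/p^3)^(-1) = p^3 / (p^3 − 1). The product is (1 − 1/2^3)^(-1), (1 − 1/3^3)^(-1), (1 − 1/5^3)^(-1), (1 − 1/7^3)^(-1), (1 − 1/11^3)^(-1), (1 − 1/13^3)^(-1), (1 − 1/17^3)^(-1), (1 − 1/19^3)^(-1), (1 − 1/23^3)^(-1), (1 − 1/29^3)^(-1), (1 − 1/31^3)^(-1), (1 − 1/37^3)^(-1), (1 − 1/41^3)^(-1), (1 − 1/43^3)^(-1), (1 − 1/47^3)^(-1) = ∏ p^3 / (p^3 − 1) = 1417934272824755236225375034446860319/1179638474528270622029363943840940032.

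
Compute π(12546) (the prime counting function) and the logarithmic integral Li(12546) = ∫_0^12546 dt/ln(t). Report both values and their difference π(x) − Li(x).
π(12546) = 1498;  Li(12546) ≈ 1519.09;  π(x) − Li(x) ≈ -21.09.

Direct count of primes ≤ 12546 gives π(12546) = 1498. Numerical evaluation of the logarithmic integral gives Li(12546) ≈ 1519.09. The difference π(x) − Li(x) ≈ -21.09 is typically negative for small/moderate x (Li(x) overestimates), though Littlewood's theorem shows this sign changes infinitely often.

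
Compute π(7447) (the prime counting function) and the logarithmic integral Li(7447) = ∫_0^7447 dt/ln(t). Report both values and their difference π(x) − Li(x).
π(7447) = 942;  Li(7447) ≈ 964.64;  π(x) − Li(x) ≈ -22.64.

Direct count of primes ≤ 7447 gives π(7447) = 942. Numerical evaluation of the logarithmic integral gives Li(7447) ≈ 964.64. The difference π(x) − Li(x) ≈ -22.64 is typically negative for small/moderate x (Li(x) overestimates), though Littlewood's theorem shows this sign changes infinitely often.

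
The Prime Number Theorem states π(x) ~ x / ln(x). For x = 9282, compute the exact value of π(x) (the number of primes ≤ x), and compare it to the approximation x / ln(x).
π(9282) = 1149;  x/ln(x) ≈ 1016.00;  relative error ≈ 11.58%.

Directly count primes up to 9282: π(9282) = 1149. The PNT approximation gives 9282/ln(9282) ≈ 9282/9.13583 ≈ 1016.00. Relative error (π(x) − x/ln(x)) / π(x) ≈ 11.58%; the approximation is known to undercount slightly (Li(x) is a better estimate).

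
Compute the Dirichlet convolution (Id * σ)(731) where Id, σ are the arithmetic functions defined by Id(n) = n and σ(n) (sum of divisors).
(Id * σ)(731) = 3045

Divisors of 731: [1, 17, 43, 731]. For each d | 731:
  d = 1: Id(1) · σ(731/1) = 1 · 792 = 792
  d = 17: Id(17) · σ(731/17) = 17 · 44 = 748
  d = 43: Id(43) · σ(731/43) = 43 · 18 = 774
  d = 731: Id(731) · σ(731/731) = 731 · 1 = 731
Summing: (Id * σ)(731) = 792 + 748 + 774 + 731 = 3045.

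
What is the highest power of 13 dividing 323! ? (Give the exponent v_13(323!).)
v_13(323!) = 25

Legendre's formula: v_p(n!) = Σ_{k ≥ 1} ⌊n / p^k⌋. For p = 13, n = 323, the terms are:
  ⌊323/13^1⌋ = ⌊323/13⌋ = 24
  ⌊323/13^2⌋ = ⌊323/169⌋ = 1
(the next term ⌊323/13^3⌋ = 0, terminating the sum). Summing: v_13(323!) = 24 + 1 = 25.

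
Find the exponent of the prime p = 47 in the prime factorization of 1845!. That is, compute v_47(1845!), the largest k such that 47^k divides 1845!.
v_47(1845!) = 39

Legendre's formula: v_p(n!) = Σ_{k ≥ 1} ⌊n / p^k⌋. For p = 47, n = 1845, the terms are:
  ⌊1845/47^1⌋ = ⌊1845/47⌋ = 39
(the next term ⌊1845/47^2⌋ = 0, terminating the sum). Summing: v_47(1845!) = 39 = 39.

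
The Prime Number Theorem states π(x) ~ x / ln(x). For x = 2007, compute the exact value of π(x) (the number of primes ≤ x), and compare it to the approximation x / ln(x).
π(2007) = 304;  x/ln(x) ≈ 263.93;  relative error ≈ 13.18%.

Directly count primes up to 2007: π(2007) = 304. The PNT approximation gives 2007/ln(2007) ≈ 2007/7.60440 ≈ 263.93. Relative error (π(x) − x/ln(x)) / π(x) ≈ 13.18%; the approximation is known to undercount slightly (Li(x) is a better estimate).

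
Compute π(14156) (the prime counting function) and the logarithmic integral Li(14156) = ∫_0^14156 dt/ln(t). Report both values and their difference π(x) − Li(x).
π(14156) = 1666;  Li(14156) ≈ 1688.59;  π(x) − Li(x) ≈ -22.59.

Direct count of primes ≤ 14156 gives π(14156) = 1666. Numerical evaluation of the logarithmic integral gives Li(14156) ≈ 1688.59. The difference π(x) − Li(x) ≈ -22.59 is typically negative for small/moderate x (Li(x) overestimates), though Littlewood's theorem shows this sign changes infinitely often.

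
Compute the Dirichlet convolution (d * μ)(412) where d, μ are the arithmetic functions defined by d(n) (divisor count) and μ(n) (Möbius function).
(d * μ)(412) = 1

Divisors of 412: [1, 2, 4, 103, 206, 412]. For each d | 412:
  d = 1: d(1) · μ(412/1) = 1 · 0 = 0
  d = 2: d(2) · μ(412/2) = 2 · 1 = 2
  d = 4: d(4) · μ(412/4) = 3 · -1 = -3
  d = 103: d(103) · μ(412/103) = 2 · 0 = 0
  d = 206: d(206) · μ(412/206) = 4 · -1 = -4
  d = 412: d(412) · μ(412/412) = 6 · 1 = 6
Summing: (d * μ)(412) = 0 + 2 + -3 + 0 + -4 + 6 = 1.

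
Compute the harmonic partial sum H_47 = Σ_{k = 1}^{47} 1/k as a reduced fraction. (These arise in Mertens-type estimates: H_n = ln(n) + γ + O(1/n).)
H_47 = 280682601097106968469/63245806209101973600

Direct summation: H_47 = 1 + 1/2 + ... + 1/47. The least common denominator is lcm(1, ..., 47) = 442720643463713815200; over this denominator the numerator is 442720643463713815200 + 221360321731856907600 + 147573547821237938400 + 110680160865928453800 + 88544128692742763040 + 73786773910618969200 + 63245806209101973600 + 55340080432964226900 + 49191182607079312800 + 44272064346371381520 + 40247331223973983200 + 36893386955309484600 + 34055434112593370400 + 31622903104550986800 + 29514709564247587680 + 27670040216482113450 + 26042390791983165600 + 24595591303539656400 + 23301086498090200800 + 22136032173185690760 + 21081935403033991200 + 20123665611986991600 + 19248723628857122400 + 18446693477654742300 + 17708825738548552608 + 17027717056296685200 + 16397060869026437600 + 15811451552275493400 + 15266229084955648800 + 14757354782123793840 + 14281311079474639200 + 13835020108241056725 + 13415777074657994400 + 13021195395991582800 + 12649161241820394720 + 12297795651769828200 + 11965422796316589600 + 11650543249045100400 + 11351811370864456800 + 11068016086592845380 + 10798064474724727200 + 10540967701516995600 + 10295828917760786400 + 10061832805993495800 + 9838236521415862560 + 9624361814428561200 + 9419588158802421600 = 1964778207679748779283, so H_47 = 1964778207679748779283/442720643463713815200; reducing by gcd(1964778207679748779283, 442720643463713815200) = 7 gives 280682601097106968469/63245806209101973600 ≈ 4.43796. (The PNT-adjacent estimate ln(47) + γ ≈ 4.42736 matches within O(1/n).)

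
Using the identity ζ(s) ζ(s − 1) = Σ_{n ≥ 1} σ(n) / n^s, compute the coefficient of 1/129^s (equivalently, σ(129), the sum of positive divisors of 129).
σ(129) = 176

In the product (Σ m^0/m^s)(Σ k / k^s) = Σ (Σ_{d | n} d) / n^s, the coefficient of 1/n^s is σ(n) = Σ_{d | n} d. For n = 129, divisors are [1, 3, 43, 129]; summing: σ(129) = 176.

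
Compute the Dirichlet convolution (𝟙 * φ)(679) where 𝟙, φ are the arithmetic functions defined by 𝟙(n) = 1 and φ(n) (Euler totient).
(𝟙 * φ)(679) = 679

Divisors of 679: [1, 7, 97, 679]. For each d | 679:
  d = 1: 𝟙(1) · φ(679/1) = 1 · 576 = 576
  d = 7: 𝟙(7) · φ(679/7) = 1 · 96 = 96
  d = 97: 𝟙(97) · φ(679/97) = 1 · 6 = 6
  d = 679: 𝟙(679) · φ(679/679) = 1 · 1 = 1
Summing: (𝟙 * φ)(679) = 576 + 96 + 6 + 1 = 679.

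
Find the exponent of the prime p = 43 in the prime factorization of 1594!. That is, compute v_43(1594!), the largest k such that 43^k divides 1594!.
v_43(1594!) = 37

Legendre's formula: v_p(n!) = Σ_{k ≥ 1} ⌊n / p^k⌋. For p = 43, n = 1594, the terms are:
  ⌊1594/43^1⌋ = ⌊1594/43⌋ = 37
(the next term ⌊1594/43^2⌋ = 0, terminating the sum). Summing: v_43(1594!) = 37 = 37.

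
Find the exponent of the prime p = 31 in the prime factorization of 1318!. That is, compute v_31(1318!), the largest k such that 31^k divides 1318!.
v_31(1318!) = 43

Legendre's formula: v_p(n!) = Σ_{k ≥ 1} ⌊n / p^k⌋. For p = 31, n = 1318, the terms are:
  ⌊1318/31^1⌋ = ⌊1318/31⌋ = 42
  ⌊1318/31^2⌋ = ⌊1318/961⌋ = 1
(the next term ⌊1318/31^3⌋ = 0, terminating the sum). Summing: v_31(1318!) = 42 + 1 = 43.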